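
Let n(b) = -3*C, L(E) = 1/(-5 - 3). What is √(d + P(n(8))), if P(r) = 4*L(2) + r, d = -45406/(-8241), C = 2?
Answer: I*√269002722/16482 ≈ 0.9951*I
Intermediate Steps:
L(E) = -⅛ (L(E) = 1/(-8) = -⅛)
n(b) = -6 (n(b) = -3*2 = -6)
d = 45406/8241 (d = -45406*(-1/8241) = 45406/8241 ≈ 5.5098)
P(r) = -½ + r (P(r) = 4*(-⅛) + r = -½ + r)
√(d + P(n(8))) = √(45406/8241 + (-½ - 6)) = √(45406/8241 - 13/2) = √(-16321/16482) = I*√269002722/16482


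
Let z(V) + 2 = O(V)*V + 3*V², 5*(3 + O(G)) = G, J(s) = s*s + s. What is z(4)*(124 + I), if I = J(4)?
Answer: 26784/5 ≈ 5356.8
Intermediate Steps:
J(s) = s + s² (J(s) = s² + s = s + s²)
I = 20 (I = 4*(1 + 4) = 4*5 = 20)
O(G) = -3 + G/5
z(V) = -2 + 3*V² + V*(-3 + V/5) (z(V) = -2 + ((-3 + V/5)*V + 3*V²) = -2 + (V*(-3 + V/5) + 3*V²) = -2 + (3*V² + V*(-3 + V/5)) = -2 + 3*V² + V*(-3 + V/5))
z(4)*(124 + I) = (-2 - 3*4 + (16/5)*4²)*(124 + 20) = (-2 - 12 + (16/5)*16)*144 = (-2 - 12 + 256/5)*144 = (186/5)*144 = 26784/5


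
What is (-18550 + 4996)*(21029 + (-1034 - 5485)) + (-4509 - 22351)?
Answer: -196695400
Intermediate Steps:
(-18550 + 4996)*(21029 + (-1034 - 5485)) + (-4509 - 22351) = -13554*(21029 - 6519) - 26860 = -13554*14510 - 26860 = -196668540 - 26860 = -196695400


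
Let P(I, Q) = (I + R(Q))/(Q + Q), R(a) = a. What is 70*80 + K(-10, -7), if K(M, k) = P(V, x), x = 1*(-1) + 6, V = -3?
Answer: 28001/5 ≈ 5600.2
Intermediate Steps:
x = 5 (x = -1 + 6 = 5)
P(I, Q) = (I + Q)/(2*Q) (P(I, Q) = (I + Q)/(Q + Q) = (I + Q)/((2*Q)) = (I + Q)*(1/(2*Q)) = (I + Q)/(2*Q))
K(M, k) = 1/5 (K(M, k) = (1/2)*(-3 + 5)/5 = (1/2)*(1/5)*2 = 1/5)
70*80 + K(-10, -7) = 70*80 + 1/5 = 5600 + 1/5 = 28001/5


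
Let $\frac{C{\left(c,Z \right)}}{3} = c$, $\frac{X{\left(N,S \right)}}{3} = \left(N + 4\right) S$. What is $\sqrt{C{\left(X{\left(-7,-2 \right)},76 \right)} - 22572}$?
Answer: $9 i \sqrt{278} \approx 150.06 i$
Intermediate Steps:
$X{\left(N,S \right)} = 3 S \left(4 + N\right)$ ($X{\left(N,S \right)} = 3 \left(N + 4\right) S = 3 \left(4 + N\right) S = 3 S \left(4 + N\right)$)
$C{\left(c,Z \right)} = 3 c$
$\sqrt{C{\left(X{\left(-7,-2 \right)},76 \right)} - 22572} = \sqrt{3 \cdot 3 \left(-2\right) \left(4 - 7\right) - 22572} = \sqrt{3 \cdot 3 \left(-2\right) \left(-3\right) - 22572} = \sqrt{3 \cdot 18 - 22572} = \sqrt{54 - 22572} = \sqrt{-22518} = 9 i \sqrt{278}$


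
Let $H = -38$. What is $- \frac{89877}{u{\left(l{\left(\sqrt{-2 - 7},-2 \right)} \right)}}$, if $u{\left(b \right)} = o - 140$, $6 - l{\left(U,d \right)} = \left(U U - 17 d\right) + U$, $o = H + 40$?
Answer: $\frac{29959}{46} \approx 651.28$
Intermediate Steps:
$o = 2$ ($o = -38 + 40 = 2$)
$l{\left(U,d \right)} = 6 - U - U^{2} + 17 d$ ($l{\left(U,d \right)} = 6 - \left(\left(U U - 17 d\right) + U\right) = 6 - \left(\left(U^{2} - 17 d\right) + U\right) = 6 - \left(U + U^{2} - 17 d\right) = 6 - U - U^{2} + 17 d$)
$u{\left(b \right)} = -138$ ($u{\left(b \right)} = 2 - 140 = -138$)
$- \frac{89877}{u{\left(l{\left(\sqrt{-2 - 7},-2 \right)} \right)}} = - \frac{89877}{-138} = \left(-89877\right) \left(- \frac{1}{138}\right) = \frac{29959}{46}$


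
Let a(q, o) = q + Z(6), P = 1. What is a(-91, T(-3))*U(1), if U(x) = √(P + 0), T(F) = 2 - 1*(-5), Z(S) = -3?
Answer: -94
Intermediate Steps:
T(F) = 7 (T(F) = 2 + 5 = 7)
a(q, o) = -3 + q (a(q, o) = q - 3 = -3 + q)
U(x) = 1 (U(x) = √(1 + 0) = √1 = 1)
a(-91, T(-3))*U(1) = (-3 - 91)*1 = -94*1 = -94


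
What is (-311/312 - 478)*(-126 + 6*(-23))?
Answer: 1643917/13 ≈ 1.2646e+5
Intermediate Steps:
(-311/312 - 478)*(-126 + 6*(-23)) = (-311*1/312 - 478)*(-126 - 138) = (-311/312 - 478)*(-264) = -149447/312*(-264) = 1643917/13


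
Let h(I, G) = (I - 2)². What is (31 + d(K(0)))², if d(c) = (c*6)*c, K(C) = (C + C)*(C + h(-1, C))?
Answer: 961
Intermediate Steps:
h(I, G) = (-2 + I)²
K(C) = 2*C*(9 + C) (K(C) = (C + C)*(C + (-2 - 1)²) = (2*C)*(C + (-3)²) = (2*C)*(C + 9) = (2*C)*(9 + C) = 2*C*(9 + C))
d(c) = 6*c² (d(c) = (6*c)*c = 6*c²)
(31 + d(K(0)))² = (31 + 6*(2*0*(9 + 0))²)² = (31 + 6*(2*0*9)²)² = (31 + 6*0²)² = (31 + 6*0)² = (31 + 0)² = 31² = 961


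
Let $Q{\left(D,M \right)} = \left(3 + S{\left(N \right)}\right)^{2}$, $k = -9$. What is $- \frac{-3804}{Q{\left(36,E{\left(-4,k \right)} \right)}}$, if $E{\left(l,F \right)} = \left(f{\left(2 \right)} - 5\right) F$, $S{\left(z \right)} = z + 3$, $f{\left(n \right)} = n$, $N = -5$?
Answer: $3804$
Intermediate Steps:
$S{\left(z \right)} = 3 + z$
$E{\left(l,F \right)} = - 3 F$ ($E{\left(l,F \right)} = \left(2 - 5\right) F = - 3 F$)
$Q{\left(D,M \right)} = 1$ ($Q{\left(D,M \right)} = \left(3 + \left(3 - 5\right)\right)^{2} = \left(3 - 2\right)^{2} = 1^{2} = 1$)
$- \frac{-3804}{Q{\left(36,E{\left(-4,k \right)} \right)}} = - \frac{-3804}{1} = - \left(-3804\right) 1 = \left(-1\right) \left(-3804\right) = 3804$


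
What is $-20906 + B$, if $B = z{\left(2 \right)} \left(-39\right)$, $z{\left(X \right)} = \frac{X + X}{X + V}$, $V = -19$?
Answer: $- \frac{355246}{17} \approx -20897.0$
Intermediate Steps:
$z{\left(X \right)} = \frac{2 X}{-19 + X}$ ($z{\left(X \right)} = \frac{X + X}{X - 19} = \frac{2 X}{-19 + X}$)
$B = \frac{156}{17}$ ($B = 2 \cdot 2 \frac{1}{-19 + 2} \left(-39\right) = 2 \cdot 2 \frac{1}{-17} \left(-39\right) = 2 \cdot 2 \left(- \frac{1}{17}\right) \left(-39\right) = \left(- \frac{4}{17}\right) \left(-39\right) = \frac{156}{17} \approx 9.1765$)
$-20906 + B = -20906 + \frac{156}{17} = - \frac{355246}{17}$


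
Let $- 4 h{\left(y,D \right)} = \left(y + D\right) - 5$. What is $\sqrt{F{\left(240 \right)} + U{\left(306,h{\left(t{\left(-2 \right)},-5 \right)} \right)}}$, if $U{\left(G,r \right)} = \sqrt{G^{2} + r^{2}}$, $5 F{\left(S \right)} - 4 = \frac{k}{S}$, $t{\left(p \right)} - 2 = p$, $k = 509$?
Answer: $\frac{\sqrt{4407 + 1800 \sqrt{374569}}}{60} \approx 17.528$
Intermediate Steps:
$t{\left(p \right)} = 2 + p$
$h{\left(y,D \right)} = \frac{5}{4} - \frac{D}{4} - \frac{y}{4}$ ($h{\left(y,D \right)} = - \frac{\left(y + D\right) - 5}{4} = - \frac{\left(D + y\right) - 5}{4} = - \frac{-5 + D + y}{4} = \frac{5}{4} - \frac{D}{4} - \frac{y}{4}$)
$F{\left(S \right)} = \frac{4}{5} + \frac{509}{5 S}$ ($F{\left(S \right)} = \frac{4}{5} + \frac{509 \frac{1}{S}}{5} = \frac{4}{5} + \frac{509}{5 S}$)
$\sqrt{F{\left(240 \right)} + U{\left(306,h{\left(t{\left(-2 \right)},-5 \right)} \right)}} = \sqrt{\frac{509 + 4 \cdot 240}{5 \cdot 240} + \sqrt{306^{2} + \left(\frac{5}{4} - - \frac{5}{4} - \frac{2 - 2}{4}\right)^{2}}} = \sqrt{\frac{1}{5} \cdot \frac{1}{240} \left(509 + 960\right) + \sqrt{93636 + \left(\frac{5}{4} + \frac{5}{4} - 0\right)^{2}}} = \sqrt{\frac{1}{5} \cdot \frac{1}{240} \cdot 1469 + \sqrt{93636 + \left(\frac{5}{4} + \frac{5}{4} + 0\right)^{2}}} = \sqrt{\frac{1469}{1200} + \sqrt{93636 + \left(\frac{5}{2}\right)^{2}}} = \sqrt{\frac{1469}{1200} + \sqrt{93636 + \frac{25}{4}}} = \sqrt{\frac{1469}{1200} + \sqrt{\frac{374569}{4}}} = \sqrt{\frac{1469}{1200} + \frac{\sqrt{374569}}{2}}$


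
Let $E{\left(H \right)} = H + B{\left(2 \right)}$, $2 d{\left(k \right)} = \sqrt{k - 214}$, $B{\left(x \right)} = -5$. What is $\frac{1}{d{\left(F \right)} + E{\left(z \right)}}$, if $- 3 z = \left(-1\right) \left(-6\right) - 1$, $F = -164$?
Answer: $- \frac{120}{2501} - \frac{27 i \sqrt{42}}{2501} \approx -0.047981 - 0.069964 i$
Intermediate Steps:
$z = - \frac{5}{3}$ ($z = - \frac{\left(-1\right) \left(-6\right) - 1}{3} = - \frac{6 - 1}{3} = \left(- \frac{1}{3}\right) 5 = - \frac{5}{3} \approx -1.6667$)
$d{\left(k \right)} = \frac{\sqrt{-214 + k}}{2}$ ($d{\left(k \right)} = \frac{\sqrt{k - 214}}{2} = \frac{\sqrt{-214 + k}}{2}$)
$E{\left(H \right)} = -5 + H$ ($E{\left(H \right)} = H - 5 = -5 + H$)
$\frac{1}{d{\left(F \right)} + E{\left(z \right)}} = \frac{1}{\frac{\sqrt{-214 - 164}}{2} - \frac{20}{3}} = \frac{1}{\frac{\sqrt{-378}}{2} - \frac{20}{3}} = \frac{1}{\frac{3 i \sqrt{42}}{2} - \frac{20}{3}} = \frac{1}{- \frac{20}{3} + \frac{3 i \sqrt{42}}{2}}$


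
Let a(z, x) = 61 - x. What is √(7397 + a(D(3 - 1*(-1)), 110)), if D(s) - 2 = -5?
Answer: 2*√1837 ≈ 85.720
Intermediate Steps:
D(s) = -3 (D(s) = 2 - 5 = -3)
√(7397 + a(D(3 - 1*(-1)), 110)) = √(7397 + (61 - 1*110)) = √(7397 + (61 - 110)) = √(7397 - 49) = √7348 = 2*√1837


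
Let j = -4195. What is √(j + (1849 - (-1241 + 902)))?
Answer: 3*I*√223 ≈ 44.8*I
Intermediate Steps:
√(j + (1849 - (-1241 + 902))) = √(-4195 + (1849 - (-1241 + 902))) = √(-4195 + (1849 - 1*(-339))) = √(-4195 + (1849 + 339)) = √(-4195 + 2188) = √(-2007) = 3*I*√223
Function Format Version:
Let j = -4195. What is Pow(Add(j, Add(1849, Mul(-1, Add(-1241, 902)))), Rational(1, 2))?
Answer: Mul(3, I, Pow(223, Rational(1, 2))) ≈ Mul(44.800, I)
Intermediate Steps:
Pow(Add(j, Add(1849, Mul(-1, Add(-1241, 902)))), Rational(1, 2)) = Pow(Add(-4195, Add(1849, Mul(-1, Add(-1241, 902)))), Rational(1, 2)) = Pow(Add(-4195, Add(1849, Mul(-1, -339))), Rational(1, 2)) = Pow(Add(-4195, Add(1849, 339)), Rational(1, 2)) = Pow(Add(-4195, 2188), Rational(1, 2)) = Pow(-2007, Rational(1, 2)) = Mul(3, I, Pow(223, Rational(1, 2)))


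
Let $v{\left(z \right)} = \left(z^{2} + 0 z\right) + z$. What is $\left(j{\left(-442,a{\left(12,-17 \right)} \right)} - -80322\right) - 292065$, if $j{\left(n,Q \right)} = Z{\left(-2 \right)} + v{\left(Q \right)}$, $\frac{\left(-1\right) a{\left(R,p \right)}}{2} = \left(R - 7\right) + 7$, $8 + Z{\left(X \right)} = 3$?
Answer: $-211196$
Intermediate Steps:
$Z{\left(X \right)} = -5$ ($Z{\left(X \right)} = -8 + 3 = -5$)
$a{\left(R,p \right)} = - 2 R$ ($a{\left(R,p \right)} = - 2 \left(\left(R - 7\right) + 7\right) = - 2 \left(\left(-7 + R\right) + 7\right) = - 2 R$)
$v{\left(z \right)} = z + z^{2}$ ($v{\left(z \right)} = \left(z^{2} + 0\right) + z = z^{2} + z = z + z^{2}$)
$j{\left(n,Q \right)} = -5 + Q \left(1 + Q\right)$
$\left(j{\left(-442,a{\left(12,-17 \right)} \right)} - -80322\right) - 292065 = \left(\left(-5 + \left(-2\right) 12 \left(1 - 24\right)\right) - -80322\right) - 292065 = \left(\left(-5 - 24 \left(1 - 24\right)\right) + 80322\right) - 292065 = \left(\left(-5 - -552\right) + 80322\right) - 292065 = \left(\left(-5 + 552\right) + 80322\right) - 292065 = \left(547 + 80322\right) - 292065 = 80869 - 292065 = -211196$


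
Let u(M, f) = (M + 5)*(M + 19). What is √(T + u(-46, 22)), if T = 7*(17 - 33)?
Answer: √995 ≈ 31.544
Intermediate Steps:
u(M, f) = (5 + M)*(19 + M)
T = -112 (T = 7*(-16) = -112)
√(T + u(-46, 22)) = √(-112 + (95 + (-46)² + 24*(-46))) = √(-112 + (95 + 2116 - 1104)) = √(-112 + 1107) = √995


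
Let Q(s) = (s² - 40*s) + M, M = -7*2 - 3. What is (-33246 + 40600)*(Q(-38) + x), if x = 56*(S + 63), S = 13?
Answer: 52970862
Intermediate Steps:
M = -17 (M = -14 - 3 = -17)
x = 4256 (x = 56*(13 + 63) = 56*76 = 4256)
Q(s) = -17 + s² - 40*s (Q(s) = (s² - 40*s) - 17 = -17 + s² - 40*s)
(-33246 + 40600)*(Q(-38) + x) = (-33246 + 40600)*((-17 + (-38)² - 40*(-38)) + 4256) = 7354*((-17 + 1444 + 1520) + 4256) = 7354*(2947 + 4256) = 7354*7203 = 52970862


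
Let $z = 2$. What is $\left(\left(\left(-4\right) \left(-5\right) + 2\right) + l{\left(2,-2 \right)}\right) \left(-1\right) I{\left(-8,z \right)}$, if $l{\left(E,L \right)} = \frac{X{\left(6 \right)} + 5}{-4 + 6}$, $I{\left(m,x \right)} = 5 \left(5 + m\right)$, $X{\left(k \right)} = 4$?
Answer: $\frac{795}{2} \approx 397.5$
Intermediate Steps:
$I{\left(m,x \right)} = 25 + 5 m$
$l{\left(E,L \right)} = \frac{9}{2}$ ($l{\left(E,L \right)} = \frac{4 + 5}{-4 + 6} = \frac{9}{2}$)
$\left(\left(\left(-4\right) \left(-5\right) + 2\right) + l{\left(2,-2 \right)}\right) \left(-1\right) I{\left(-8,z \right)} = \left(\left(\left(-4\right) \left(-5\right) + 2\right) + \frac{9}{2}\right) \left(-1\right) \left(25 + 5 \left(-8\right)\right) = \left(\left(20 + 2\right) + \frac{9}{2}\right) \left(-1\right) \left(25 - 40\right) = \left(22 + \frac{9}{2}\right) \left(-1\right) \left(-15\right) = \frac{53}{2} \left(-1\right) \left(-15\right) = \left(- \frac{53}{2}\right) \left(-15\right) = \frac{795}{2}$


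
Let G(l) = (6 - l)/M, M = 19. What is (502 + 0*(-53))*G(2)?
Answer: 2008/19 ≈ 105.68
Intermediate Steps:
G(l) = 6/19 - l/19 (G(l) = (6 - l)/19 = (6 - l)*(1/19) = 6/19 - l/19)
(502 + 0*(-53))*G(2) = (502 + 0*(-53))*(6/19 - 1/19*2) = (502 + 0)*(6/19 - 2/19) = 502*(4/19) = 2008/19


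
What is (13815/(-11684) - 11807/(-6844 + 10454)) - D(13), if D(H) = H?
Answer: -368077629/21089620 ≈ -17.453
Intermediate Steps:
(13815/(-11684) - 11807/(-6844 + 10454)) - D(13) = (13815/(-11684) - 11807/(-6844 + 10454)) - 1*13 = (13815*(-1/11684) - 11807/3610) - 13 = (-13815/11684 - 11807*1/3610) - 13 = (-13815/11684 - 11807/3610) - 13 = -93912569/21089620 - 13 = -368077629/21089620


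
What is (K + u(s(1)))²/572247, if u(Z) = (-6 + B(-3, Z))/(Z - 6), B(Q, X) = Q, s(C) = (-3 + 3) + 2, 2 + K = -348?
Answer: 148837/704304 ≈ 0.21132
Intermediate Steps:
K = -350 (K = -2 - 348 = -350)
s(C) = 2 (s(C) = 0 + 2 = 2)
u(Z) = -9/(-6 + Z) (u(Z) = (-6 - 3)/(Z - 6) = -9/(-6 + Z))
(K + u(s(1)))²/572247 = (-350 - 9/(-6 + 2))²/572247 = (-350 - 9/(-4))²*(1/572247) = (-350 - 9*(-¼))²*(1/572247) = (-350 + 9/4)²*(1/572247) = (-1391/4)²*(1/572247) = (1934881/16)*(1/572247) = 148837/704304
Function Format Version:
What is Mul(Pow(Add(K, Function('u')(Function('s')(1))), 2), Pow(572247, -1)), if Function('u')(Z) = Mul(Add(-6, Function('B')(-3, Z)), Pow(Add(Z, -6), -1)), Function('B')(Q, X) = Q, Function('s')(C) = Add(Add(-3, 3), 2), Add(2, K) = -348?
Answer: Rational(148837, 704304) ≈ 0.21132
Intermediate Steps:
K = -350 (K = Add(-2, -348) = -350)
Function('s')(C) = 2 (Function('s')(C) = Add(0, 2) = 2)
Function('u')(Z) = Mul(-9, Pow(Add(-6, Z), -1)) (Function('u')(Z) = Mul(Add(-6, -3), Pow(Add(Z, -6), -1)) = Mul(-9, Pow(Add(-6, Z), -1)))
Mul(Pow(Add(K, Function('u')(Function('s')(1))), 2), Pow(572247, -1)) = Mul(Pow(Add(-350, Mul(-9, Pow(Add(-6, 2), -1))), 2), Pow(572247, -1)) = Mul(Pow(Add(-350, Mul(-9, Pow(-4, -1))), 2), Rational(1, 572247)) = Mul(Pow(Add(-350, Mul(-9, Rational(-1, 4))), 2), Rational(1, 572247)) = Mul(Pow(Add(-350, Rational(9, 4)), 2), Rational(1, 572247)) = Mul(Pow(Rational(-1391, 4), 2), Rational(1, 572247)) = Mul(Rational(1934881, 16), Rational(1, 572247)) = Rational(148837, 704304)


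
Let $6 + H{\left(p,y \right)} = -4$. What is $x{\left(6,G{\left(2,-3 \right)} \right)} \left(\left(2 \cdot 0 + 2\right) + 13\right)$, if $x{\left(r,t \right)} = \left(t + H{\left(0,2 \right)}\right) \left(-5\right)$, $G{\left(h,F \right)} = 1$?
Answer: $675$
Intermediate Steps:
$H{\left(p,y \right)} = -10$ ($H{\left(p,y \right)} = -6 - 4 = -10$)
$x{\left(r,t \right)} = 50 - 5 t$ ($x{\left(r,t \right)} = \left(t - 10\right) \left(-5\right) = \left(-10 + t\right) \left(-5\right) = 50 - 5 t$)
$x{\left(6,G{\left(2,-3 \right)} \right)} \left(\left(2 \cdot 0 + 2\right) + 13\right) = \left(50 - 5\right) \left(\left(2 \cdot 0 + 2\right) + 13\right) = \left(50 - 5\right) \left(\left(0 + 2\right) + 13\right) = 45 \left(2 + 13\right) = 45 \cdot 15 = 675$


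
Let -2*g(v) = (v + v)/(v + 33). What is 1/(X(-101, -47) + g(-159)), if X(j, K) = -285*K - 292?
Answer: 42/550273 ≈ 7.6326e-5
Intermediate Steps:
X(j, K) = -292 - 285*K
g(v) = -v/(33 + v) (g(v) = -(v + v)/(2*(v + 33)) = -2*v/(2*(33 + v)) = -v/(33 + v))
1/(X(-101, -47) + g(-159)) = 1/((-292 - 285*(-47)) - 1*(-159)/(33 - 159)) = 1/((-292 + 13395) - 1*(-159)/(-126)) = 1/(13103 - 1*(-159)*(-1/126)) = 1/(13103 - 53/42) = 1/(550273/42) = 42/550273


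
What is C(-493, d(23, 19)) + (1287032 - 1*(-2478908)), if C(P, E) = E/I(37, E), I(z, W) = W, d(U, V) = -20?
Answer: 3765941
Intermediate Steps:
C(P, E) = 1 (C(P, E) = E/E = 1)
C(-493, d(23, 19)) + (1287032 - 1*(-2478908)) = 1 + (1287032 - 1*(-2478908)) = 1 + (1287032 + 2478908) = 1 + 3765940 = 3765941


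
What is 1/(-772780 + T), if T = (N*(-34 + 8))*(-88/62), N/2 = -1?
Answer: -31/23958468 ≈ -1.2939e-6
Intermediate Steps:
N = -2 (N = 2*(-1) = -2)
T = -2288/31 (T = (-2*(-34 + 8))*(-88/62) = (-2*(-26))*(-88*1/62) = 52*(-44/31) = -2288/31 ≈ -73.806)
1/(-772780 + T) = 1/(-772780 - 2288/31) = 1/(-23958468/31) = -31/23958468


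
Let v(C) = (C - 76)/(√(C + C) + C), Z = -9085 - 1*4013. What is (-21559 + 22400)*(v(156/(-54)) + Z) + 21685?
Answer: -241563571/22 + 895665*I*√13/286 ≈ -1.098e+7 + 11291.0*I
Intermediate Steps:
Z = -13098 (Z = -9085 - 4013 = -13098)
v(C) = (-76 + C)/(C + √2*√C) (v(C) = (-76 + C)/(√(2*C) + C) = (-76 + C)/(√2*√C + C) = (-76 + C)/(C + √2*√C))
(-21559 + 22400)*(v(156/(-54)) + Z) + 21685 = (-21559 + 22400)*((-76 + 156/(-54))/(156/(-54) + √2*√(156/(-54))) - 13098) + 21685 = 841*((-76 + 156*(-1/54))/(156*(-1/54) + √2*√(156*(-1/54))) - 13098) + 21685 = 841*((-76 - 26/9)/(-26/9 + √2*√(-26/9)) - 13098) + 21685 = 841*(-710/9/(-26/9 + √2*(I*√26/3)) - 13098) + 21685 = 841*(-710/9/(-26/9 + 2*I*√13/3) - 13098) + 21685 = 841*(-710/(9*(-26/9 + 2*I*√13/3)) - 13098) + 21685 = 841*(-13098 - 710/(9*(-26/9 + 2*I*√13/3))) + 21685 = (-11015418 - 597110/(9*(-26/9 + 2*I*√13/3))) + 21685 = -10993733 - 597110/(9*(-26/9 + 2*I*√13/3))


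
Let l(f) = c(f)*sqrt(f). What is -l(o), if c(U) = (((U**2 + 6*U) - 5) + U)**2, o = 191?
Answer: -1429822969*sqrt(191) ≈ -1.9761e+10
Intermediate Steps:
c(U) = (-5 + U**2 + 7*U)**2 (c(U) = ((-5 + U**2 + 6*U) + U)**2 = (-5 + U**2 + 7*U)**2)
l(f) = sqrt(f)*(-5 + f**2 + 7*f)**2 (l(f) = (-5 + f**2 + 7*f)**2*sqrt(f) = sqrt(f)*(-5 + f**2 + 7*f)**2)
-l(o) = -sqrt(191)*(-5 + 191**2 + 7*191)**2 = -sqrt(191)*(-5 + 36481 + 1337)**2 = -sqrt(191)*37813**2 = -sqrt(191)*1429822969 = -1429822969*sqrt(191)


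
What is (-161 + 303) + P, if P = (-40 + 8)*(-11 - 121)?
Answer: 4366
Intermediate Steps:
P = 4224 (P = -32*(-132) = 4224)
(-161 + 303) + P = (-161 + 303) + 4224 = 142 + 4224 = 4366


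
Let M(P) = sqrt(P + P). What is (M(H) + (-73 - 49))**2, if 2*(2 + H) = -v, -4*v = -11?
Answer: 59509/4 - 366*I*sqrt(3) ≈ 14877.0 - 633.93*I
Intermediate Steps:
v = 11/4 (v = -1/4*(-11) = 11/4 ≈ 2.7500)
H = -27/8 (H = -2 + (-1*11/4)/2 = -2 + (1/2)*(-11/4) = -2 - 11/8 = -27/8 ≈ -3.3750)
M(P) = sqrt(2)*sqrt(P) (M(P) = sqrt(2*P) = sqrt(2)*sqrt(P))
(M(H) + (-73 - 49))**2 = (sqrt(2)*sqrt(-27/8) + (-73 - 49))**2 = (sqrt(2)*(3*I*sqrt(6)/4) - 122)**2 = (3*I*sqrt(3)/2 - 122)**2 = (-122 + 3*I*sqrt(3)/2)**2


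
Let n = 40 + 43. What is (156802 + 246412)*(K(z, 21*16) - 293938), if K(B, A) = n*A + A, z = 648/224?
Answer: -107139604796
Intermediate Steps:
n = 83
z = 81/28 (z = 648*(1/224) = 81/28 ≈ 2.8929)
K(B, A) = 84*A (K(B, A) = 83*A + A = 84*A)
(156802 + 246412)*(K(z, 21*16) - 293938) = (156802 + 246412)*(84*(21*16) - 293938) = 403214*(84*336 - 293938) = 403214*(28224 - 293938) = 403214*(-265714) = -107139604796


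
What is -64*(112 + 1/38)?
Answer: -136224/19 ≈ -7169.7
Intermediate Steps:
-64*(112 + 1/38) = -64*4257/38 = -136224/19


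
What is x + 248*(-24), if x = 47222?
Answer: 41270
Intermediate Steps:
x + 248*(-24) = 47222 + 248*(-24) = 47222 - 5952 = 41270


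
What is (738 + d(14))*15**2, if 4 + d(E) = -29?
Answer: 158625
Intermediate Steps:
d(E) = -33 (d(E) = -4 - 29 = -33)
(738 + d(14))*15**2 = (738 - 33)*15**2 = 705*225 = 158625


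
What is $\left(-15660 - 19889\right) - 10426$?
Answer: $-45975$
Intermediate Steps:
$\left(-15660 - 19889\right) - 10426 = -35549 - 10426 = -45975$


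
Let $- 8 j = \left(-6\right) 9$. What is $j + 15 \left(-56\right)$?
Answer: $- \frac{3333}{4} \approx -833.25$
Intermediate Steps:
$j = \frac{27}{4}$ ($j = - \frac{\left(-6\right) 9}{8} = \left(- \frac{1}{8}\right) \left(-54\right) = \frac{27}{4} \approx 6.75$)
$j + 15 \left(-56\right) = \frac{27}{4} + 15 \left(-56\right) = \frac{27}{4} - 840 = - \frac{3333}{4}$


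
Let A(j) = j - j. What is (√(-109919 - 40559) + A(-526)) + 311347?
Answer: 311347 + I*√150478 ≈ 3.1135e+5 + 387.92*I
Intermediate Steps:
A(j) = 0
(√(-109919 - 40559) + A(-526)) + 311347 = (√(-109919 - 40559) + 0) + 311347 = (√(-150478) + 0) + 311347 = (I*√150478 + 0) + 311347 = I*√150478 + 311347 = 311347 + I*√150478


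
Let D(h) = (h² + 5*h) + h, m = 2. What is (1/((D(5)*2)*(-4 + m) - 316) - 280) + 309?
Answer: 15543/536 ≈ 28.998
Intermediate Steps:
D(h) = h² + 6*h
(1/((D(5)*2)*(-4 + m) - 316) - 280) + 309 = (1/(((5*(6 + 5))*2)*(-4 + 2) - 316) - 280) + 309 = (1/(((5*11)*2)*(-2) - 316) - 280) + 309 = (1/((55*2)*(-2) - 316) - 280) + 309 = (1/(110*(-2) - 316) - 280) + 309 = (1/(-220 - 316) - 280) + 309 = (1/(-536) - 280) + 309 = (-1/536 - 280) + 309 = -150081/536 + 309 = 15543/536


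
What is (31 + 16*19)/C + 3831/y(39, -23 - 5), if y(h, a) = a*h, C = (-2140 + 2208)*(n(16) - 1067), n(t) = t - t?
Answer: -5798497/1650649 ≈ -3.5129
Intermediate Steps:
n(t) = 0
C = -72556 (C = (-2140 + 2208)*(0 - 1067) = 68*(-1067) = -72556)
(31 + 16*19)/C + 3831/y(39, -23 - 5) = (31 + 16*19)/(-72556) + 3831/(((-23 - 5)*39)) = (31 + 304)*(-1/72556) + 3831/((-28*39)) = 335*(-1/72556) + 3831/(-1092) = -335/72556 + 3831*(-1/1092) = -335/72556 - 1277/364 = -5798497/1650649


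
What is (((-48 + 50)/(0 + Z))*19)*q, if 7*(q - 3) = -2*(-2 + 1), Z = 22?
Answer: 437/77 ≈ 5.6753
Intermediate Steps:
q = 23/7 (q = 3 + (-2*(-2 + 1))/7 = 3 + (-2*(-1))/7 = 3 + (1/7)*2 = 3 + 2/7 = 23/7 ≈ 3.2857)
(((-48 + 50)/(0 + Z))*19)*q = (((-48 + 50)/(0 + 22))*19)*(23/7) = ((2/22)*19)*(23/7) = ((2*(1/22))*19)*(23/7) = ((1/11)*19)*(23/7) = (19/11)*(23/7) = 437/77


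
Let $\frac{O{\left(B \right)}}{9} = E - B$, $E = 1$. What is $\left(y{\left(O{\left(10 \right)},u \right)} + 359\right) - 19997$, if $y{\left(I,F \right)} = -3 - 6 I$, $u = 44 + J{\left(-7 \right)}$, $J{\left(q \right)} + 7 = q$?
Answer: $-19155$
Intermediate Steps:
$J{\left(q \right)} = -7 + q$
$u = 30$ ($u = 44 - 14 = 30$)
$O{\left(B \right)} = 9 - 9 B$ ($O{\left(B \right)} = 9 \left(1 - B\right) = 9 - 9 B$)
$\left(y{\left(O{\left(10 \right)},u \right)} + 359\right) - 19997 = \left(\left(-3 - 6 \left(9 - 90\right)\right) + 359\right) - 19997 = \left(\left(-3 - -486\right) + 359\right) - 19997 = \left(\left(-3 + 486\right) + 359\right) - 19997 = \left(483 + 359\right) - 19997 = 842 - 19997 = -19155$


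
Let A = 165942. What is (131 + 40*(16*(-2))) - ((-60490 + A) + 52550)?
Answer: -159151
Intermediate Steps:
(131 + 40*(16*(-2))) - ((-60490 + A) + 52550) = (131 + 40*(16*(-2))) - ((-60490 + 165942) + 52550) = (131 + 40*(-32)) - (105452 + 52550) = (131 - 1280) - 1*158002 = -1149 - 158002 = -159151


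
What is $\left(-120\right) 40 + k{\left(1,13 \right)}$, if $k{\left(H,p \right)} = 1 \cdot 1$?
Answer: $-4799$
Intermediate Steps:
$k{\left(H,p \right)} = 1$
$\left(-120\right) 40 + k{\left(1,13 \right)} = \left(-120\right) 40 + 1 = -4800 + 1 = -4799$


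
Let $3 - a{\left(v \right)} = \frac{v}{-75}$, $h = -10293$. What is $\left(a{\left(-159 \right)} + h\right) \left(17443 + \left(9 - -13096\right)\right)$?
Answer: $- \frac{7860092044}{25} \approx -3.144 \cdot 10^{8}$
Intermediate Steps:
$a{\left(v \right)} = 3 + \frac{v}{75}$ ($a{\left(v \right)} = 3 - \frac{v}{-75} = 3 - v \left(- \frac{1}{75}\right) = 3 - - \frac{v}{75} = 3 + \frac{v}{75}$)
$\left(a{\left(-159 \right)} + h\right) \left(17443 + \left(9 - -13096\right)\right) = \left(\left(3 + \frac{1}{75} \left(-159\right)\right) - 10293\right) \left(17443 + \left(9 - -13096\right)\right) = \left(\left(3 - \frac{53}{25}\right) - 10293\right) \left(17443 + \left(9 + 13096\right)\right) = \left(\frac{22}{25} - 10293\right) \left(17443 + 13105\right) = \left(- \frac{257303}{25}\right) 30548 = - \frac{7860092044}{25}$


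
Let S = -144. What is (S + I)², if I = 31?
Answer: 12769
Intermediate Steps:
(S + I)² = (-144 + 31)² = (-113)² = 12769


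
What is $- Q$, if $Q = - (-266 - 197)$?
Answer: $-463$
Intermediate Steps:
$Q = 463$ ($Q = - (-266 - 197) = \left(-1\right) \left(-463\right) = 463$)
$- Q = \left(-1\right) 463 = -463$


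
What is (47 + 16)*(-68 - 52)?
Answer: -7560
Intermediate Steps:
(47 + 16)*(-68 - 52) = 63*(-120) = -7560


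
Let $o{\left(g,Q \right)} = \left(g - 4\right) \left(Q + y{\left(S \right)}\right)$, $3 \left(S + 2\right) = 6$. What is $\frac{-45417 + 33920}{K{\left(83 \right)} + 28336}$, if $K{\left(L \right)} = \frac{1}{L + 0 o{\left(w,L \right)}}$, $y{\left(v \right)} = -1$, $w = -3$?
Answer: $- \frac{954251}{2351889} \approx -0.40574$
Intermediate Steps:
$S = 0$ ($S = -2 + \frac{1}{3} \cdot 6 = -2 + 2 = 0$)
$o{\left(g,Q \right)} = \left(-1 + Q\right) \left(-4 + g\right)$ ($o{\left(g,Q \right)} = \left(g - 4\right) \left(Q - 1\right) = \left(-4 + g\right) \left(-1 + Q\right) = \left(-1 + Q\right) \left(-4 + g\right)$)
$K{\left(L \right)} = \frac{1}{L}$ ($K{\left(L \right)} = \frac{1}{L + 0 \left(4 - -3 - 4 L + L \left(-3\right)\right)} = \frac{1}{L + 0 \left(4 + 3 - 4 L - 3 L\right)} = \frac{1}{L + 0 \left(7 - 7 L\right)} = \frac{1}{L + 0} = \frac{1}{L}$)
$\frac{-45417 + 33920}{K{\left(83 \right)} + 28336} = \frac{-45417 + 33920}{\frac{1}{83} + 28336} = - \frac{11497}{\frac{1}{83} + 28336} = - \frac{11497}{\frac{2351889}{83}} = \left(-11497\right) \frac{83}{2351889} = - \frac{954251}{2351889}$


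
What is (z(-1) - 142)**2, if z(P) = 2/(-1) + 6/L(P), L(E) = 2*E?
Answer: 21609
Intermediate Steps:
z(P) = -2 + 3/P (z(P) = 2/(-1) + 6/((2*P)) = 2*(-1) + 6*(1/(2*P)) = -2 + 3/P)
(z(-1) - 142)**2 = ((-2 + 3/(-1)) - 142)**2 = ((-2 + 3*(-1)) - 142)**2 = ((-2 - 3) - 142)**2 = (-5 - 142)**2 = (-147)**2 = 21609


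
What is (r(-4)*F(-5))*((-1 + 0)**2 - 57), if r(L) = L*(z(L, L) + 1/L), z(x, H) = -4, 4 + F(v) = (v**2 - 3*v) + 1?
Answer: -35224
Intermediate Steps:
F(v) = -3 + v**2 - 3*v (F(v) = -4 + ((v**2 - 3*v) + 1) = -4 + (1 + v**2 - 3*v) = -3 + v**2 - 3*v)
r(L) = L*(-4 + 1/L)
(r(-4)*F(-5))*((-1 + 0)**2 - 57) = ((1 - 4*(-4))*(-3 + (-5)**2 - 3*(-5)))*((-1 + 0)**2 - 57) = ((1 + 16)*(-3 + 25 + 15))*((-1)**2 - 57) = (17*37)*(1 - 57) = 629*(-56) = -35224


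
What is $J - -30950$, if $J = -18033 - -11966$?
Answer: $24883$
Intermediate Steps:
$J = -6067$ ($J = -18033 + 11966 = -6067$)
$J - -30950 = -6067 - -30950 = -6067 + 30950 = 24883$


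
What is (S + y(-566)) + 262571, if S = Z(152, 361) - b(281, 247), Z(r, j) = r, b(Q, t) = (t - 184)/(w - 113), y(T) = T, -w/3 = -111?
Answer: 57674477/220 ≈ 2.6216e+5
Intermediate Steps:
w = 333 (w = -3*(-111) = 333)
b(Q, t) = -46/55 + t/220 (b(Q, t) = (t - 184)/(333 - 113) = (-184 + t)/220 = (-184 + t)*(1/220) = -46/55 + t/220)
S = 33377/220 (S = 152 - (-46/55 + (1/220)*247) = 152 - (-46/55 + 247/220) = 152 - 1*63/220 = 152 - 63/220 = 33377/220 ≈ 151.71)
(S + y(-566)) + 262571 = (33377/220 - 566) + 262571 = -91143/220 + 262571 = 57674477/220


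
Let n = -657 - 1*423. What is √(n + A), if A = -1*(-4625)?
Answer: √3545 ≈ 59.540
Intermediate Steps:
n = -1080 (n = -657 - 423 = -1080)
A = 4625
√(n + A) = √(-1080 + 4625) = √3545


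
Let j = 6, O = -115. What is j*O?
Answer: -690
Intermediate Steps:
j*O = 6*(-115) = -690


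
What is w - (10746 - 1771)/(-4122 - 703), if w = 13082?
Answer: 2525185/193 ≈ 13084.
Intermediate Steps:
w - (10746 - 1771)/(-4122 - 703) = 13082 - (10746 - 1771)/(-4122 - 703) = 13082 - 8975/(-4825) = 13082 - 8975*(-1)/4825 = 13082 - 1*(-359/193) = 13082 + 359/193 = 2525185/193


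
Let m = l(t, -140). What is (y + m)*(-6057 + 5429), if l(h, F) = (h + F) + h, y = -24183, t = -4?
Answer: 15279868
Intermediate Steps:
l(h, F) = F + 2*h (l(h, F) = (F + h) + h = F + 2*h)
m = -148 (m = -140 + 2*(-4) = -140 - 8 = -148)
(y + m)*(-6057 + 5429) = (-24183 - 148)*(-6057 + 5429) = -24331*(-628) = 15279868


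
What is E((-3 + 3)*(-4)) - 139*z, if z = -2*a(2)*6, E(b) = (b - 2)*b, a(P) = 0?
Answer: 0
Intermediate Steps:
E(b) = b*(-2 + b) (E(b) = (-2 + b)*b = b*(-2 + b))
z = 0 (z = -2*0*6 = 0*6 = 0)
E((-3 + 3)*(-4)) - 139*z = ((-3 + 3)*(-4))*(-2 + (-3 + 3)*(-4)) - 139*0 = (0*(-4))*(-2 + 0*(-4)) + 0 = 0*(-2 + 0) + 0 = 0*(-2) + 0 = 0 + 0 = 0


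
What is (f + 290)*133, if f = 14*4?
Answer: 46018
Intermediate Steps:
f = 56
(f + 290)*133 = (56 + 290)*133 = 346*133 = 46018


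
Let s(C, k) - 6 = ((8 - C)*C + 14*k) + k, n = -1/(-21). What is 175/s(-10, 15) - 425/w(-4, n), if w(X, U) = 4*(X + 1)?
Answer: 7925/204 ≈ 38.848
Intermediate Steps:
n = 1/21 (n = -1*(-1/21) = 1/21 ≈ 0.047619)
w(X, U) = 4 + 4*X (w(X, U) = 4*(1 + X) = 4 + 4*X)
s(C, k) = 6 + 15*k + C*(8 - C) (s(C, k) = 6 + (((8 - C)*C + 14*k) + k) = 6 + ((C*(8 - C) + 14*k) + k) = 6 + ((14*k + C*(8 - C)) + k) = 6 + (15*k + C*(8 - C)) = 6 + 15*k + C*(8 - C))
175/s(-10, 15) - 425/w(-4, n) = 175/(6 - 1*(-10)² + 8*(-10) + 15*15) - 425/(4 + 4*(-4)) = 175/(6 - 1*100 - 80 + 225) - 425/(4 - 16) = 175/(6 - 100 - 80 + 225) - 425/(-12) = 175/51 - 425*(-1/12) = 175*(1/51) + 425/12 = 175/51 + 425/12 = 7925/204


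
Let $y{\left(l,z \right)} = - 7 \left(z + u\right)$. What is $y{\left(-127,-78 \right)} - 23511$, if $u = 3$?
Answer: $-22986$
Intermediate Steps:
$y{\left(l,z \right)} = -21 - 7 z$ ($y{\left(l,z \right)} = - 7 \left(z + 3\right) = - 7 \left(3 + z\right) = -21 - 7 z$)
$y{\left(-127,-78 \right)} - 23511 = \left(-21 - -546\right) - 23511 = \left(-21 + 546\right) - 23511 = 525 - 23511 = -22986$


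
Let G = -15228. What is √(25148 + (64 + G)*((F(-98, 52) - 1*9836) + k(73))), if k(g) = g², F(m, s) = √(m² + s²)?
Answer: 2*√(17092324 - 7582*√3077) ≈ 8166.2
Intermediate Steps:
√(25148 + (64 + G)*((F(-98, 52) - 1*9836) + k(73))) = √(25148 + (64 - 15228)*((√((-98)² + 52²) - 1*9836) + 73²)) = √(25148 - 15164*((√(9604 + 2704) - 9836) + 5329)) = √(25148 - 15164*((√12308 - 9836) + 5329)) = √(25148 - 15164*((2*√3077 - 9836) + 5329)) = √(25148 - 15164*((-9836 + 2*√3077) + 5329)) = √(25148 - 15164*(-4507 + 2*√3077)) = √(25148 + (68344148 - 30328*√3077)) = √(68369296 - 30328*√3077)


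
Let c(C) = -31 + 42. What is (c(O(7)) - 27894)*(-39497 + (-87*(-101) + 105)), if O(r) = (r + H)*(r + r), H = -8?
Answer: 853359215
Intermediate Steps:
O(r) = 2*r*(-8 + r) (O(r) = (r - 8)*(r + r) = (-8 + r)*(2*r) = 2*r*(-8 + r))
c(C) = 11
(c(O(7)) - 27894)*(-39497 + (-87*(-101) + 105)) = (11 - 27894)*(-39497 + (-87*(-101) + 105)) = -27883*(-39497 + (8787 + 105)) = -27883*(-39497 + 8892) = -27883*(-30605) = 853359215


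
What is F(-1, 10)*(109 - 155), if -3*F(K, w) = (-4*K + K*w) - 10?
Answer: -736/3 ≈ -245.33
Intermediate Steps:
F(K, w) = 10/3 + 4*K/3 - K*w/3 (F(K, w) = -((-4*K + K*w) - 10)/3 = -(-10 - 4*K + K*w)/3 = 10/3 + 4*K/3 - K*w/3)
F(-1, 10)*(109 - 155) = (10/3 + (4/3)*(-1) - ⅓*(-1)*10)*(109 - 155) = (10/3 - 4/3 + 10/3)*(-46) = (16/3)*(-46) = -736/3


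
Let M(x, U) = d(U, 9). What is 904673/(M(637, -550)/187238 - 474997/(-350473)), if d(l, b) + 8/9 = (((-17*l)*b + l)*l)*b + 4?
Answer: -38164068118980837/93178156038013 ≈ -409.58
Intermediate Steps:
d(l, b) = 28/9 + b*l*(l - 17*b*l) (d(l, b) = -8/9 + ((((-17*l)*b + l)*l)*b + 4) = -8/9 + (((-17*b*l + l)*l)*b + 4) = -8/9 + (((l - 17*b*l)*l)*b + 4) = -8/9 + ((l*(l - 17*b*l))*b + 4) = -8/9 + (b*l*(l - 17*b*l) + 4) = -8/9 + (4 + b*l*(l - 17*b*l)) = 28/9 + b*l*(l - 17*b*l))
M(x, U) = 28/9 - 1368*U² (M(x, U) = 28/9 + 9*U² - 17*9²*U² = 28/9 + 9*U² - 17*81*U² = 28/9 + 9*U² - 1377*U² = 28/9 - 1368*U²)
904673/(M(637, -550)/187238 - 474997/(-350473)) = 904673/((28/9 - 1368*(-550)²)/187238 - 474997/(-350473)) = 904673/((28/9 - 1368*302500)*(1/187238) - 474997*(-1/350473)) = 904673/((28/9 - 413820000)*(1/187238) + 474997/350473) = 904673/(-3724379972/9*1/187238 + 474997/350473) = 904673/(-1862189986/842571 + 474997/350473) = 904673/(-652247092266091/295298386083) = 904673*(-295298386083/652247092266091) = -38164068118980837/93178156038013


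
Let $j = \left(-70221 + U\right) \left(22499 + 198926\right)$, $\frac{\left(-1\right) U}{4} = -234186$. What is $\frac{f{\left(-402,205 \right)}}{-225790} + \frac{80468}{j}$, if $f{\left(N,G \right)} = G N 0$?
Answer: $\frac{80468}{191869855275} \approx 4.1939 \cdot 10^{-7}$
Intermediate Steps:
$U = 936744$ ($U = \left(-4\right) \left(-234186\right) = 936744$)
$f{\left(N,G \right)} = 0$
$j = 191869855275$ ($j = \left(-70221 + 936744\right) \left(22499 + 198926\right) = 866523 \cdot 221425 = 191869855275$)
$\frac{f{\left(-402,205 \right)}}{-225790} + \frac{80468}{j} = \frac{0}{-225790} + \frac{80468}{191869855275} = 0 \left(- \frac{1}{225790}\right) + 80468 \cdot \frac{1}{191869855275} = 0 + \frac{80468}{191869855275} = \frac{80468}{191869855275}$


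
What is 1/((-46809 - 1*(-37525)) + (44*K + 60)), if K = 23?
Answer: -1/8212 ≈ -0.00012177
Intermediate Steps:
1/((-46809 - 1*(-37525)) + (44*K + 60)) = 1/((-46809 - 1*(-37525)) + (44*23 + 60)) = 1/((-46809 + 37525) + (1012 + 60)) = 1/(-9284 + 1072) = 1/(-8212) = -1/8212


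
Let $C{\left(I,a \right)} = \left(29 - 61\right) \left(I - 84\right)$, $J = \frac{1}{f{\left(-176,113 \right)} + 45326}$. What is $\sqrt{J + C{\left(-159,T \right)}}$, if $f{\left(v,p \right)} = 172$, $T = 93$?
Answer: $\frac{\sqrt{16096848844602}}{45498} \approx 88.182$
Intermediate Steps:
$J = \frac{1}{45498}$ ($J = \frac{1}{172 + 45326} = \frac{1}{45498} \approx 2.1979 \cdot 10^{-5}$)
$C{\left(I,a \right)} = 2688 - 32 I$ ($C{\left(I,a \right)} = - 32 \left(-84 + I\right) = 2688 - 32 I$)
$\sqrt{J + C{\left(-159,T \right)}} = \sqrt{\frac{1}{45498} + \left(2688 - -5088\right)} = \sqrt{\frac{1}{45498} + \left(2688 + 5088\right)} = \sqrt{\frac{1}{45498} + 7776} = \sqrt{\frac{353792449}{45498}} = \frac{\sqrt{16096848844602}}{45498}$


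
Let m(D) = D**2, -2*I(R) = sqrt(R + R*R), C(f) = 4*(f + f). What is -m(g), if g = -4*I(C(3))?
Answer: -2400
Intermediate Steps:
C(f) = 8*f (C(f) = 4*(2*f) = 8*f)
I(R) = -sqrt(R + R**2)/2 (I(R) = -sqrt(R + R*R)/2 = -sqrt(R + R**2)/2)
g = 20*sqrt(6) (g = -(-2)*sqrt((8*3)*(1 + 8*3)) = -(-2)*sqrt(24*(1 + 24)) = -(-2)*sqrt(24*25) = -(-2)*sqrt(600) = -(-2)*10*sqrt(6) = -(-20)*sqrt(6) = 20*sqrt(6) ≈ 48.990)
-m(g) = -(20*sqrt(6))**2 = -1*2400 = -2400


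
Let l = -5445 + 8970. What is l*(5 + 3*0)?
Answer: 17625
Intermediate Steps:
l = 3525
l*(5 + 3*0) = 3525*(5 + 3*0) = 3525*(5 + 0) = 3525*5 = 17625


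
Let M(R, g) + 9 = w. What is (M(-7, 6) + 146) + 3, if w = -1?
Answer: 139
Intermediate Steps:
M(R, g) = -10 (M(R, g) = -9 - 1 = -10)
(M(-7, 6) + 146) + 3 = (-10 + 146) + 3 = 136 + 3 = 139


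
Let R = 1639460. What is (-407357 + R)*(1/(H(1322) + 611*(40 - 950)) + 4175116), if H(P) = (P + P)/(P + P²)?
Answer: 3784059938288900035875/735601228 ≈ 5.1442e+12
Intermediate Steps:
H(P) = 2*P/(P + P²) (H(P) = (2*P)/(P + P²) = 2*P/(P + P²))
(-407357 + R)*(1/(H(1322) + 611*(40 - 950)) + 4175116) = (-407357 + 1639460)*(1/(2/(1 + 1322) + 611*(40 - 950)) + 4175116) = 1232103*(1/(2/1323 + 611*(-910)) + 4175116) = 1232103*(1/(2*(1/1323) - 556010) + 4175116) = 1232103*(1/(2/1323 - 556010) + 4175116) = 1232103*(1/(-735601228/1323) + 4175116) = 1232103*(-1323/735601228 + 4175116) = 1232103*(3071220456641125/735601228) = 3784059938288900035875/735601228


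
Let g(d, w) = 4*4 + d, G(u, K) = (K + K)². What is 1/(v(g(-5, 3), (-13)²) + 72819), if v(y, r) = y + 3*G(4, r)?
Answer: 1/415562 ≈ 2.4064e-6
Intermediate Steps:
G(u, K) = 4*K² (G(u, K) = (2*K)² = 4*K²)
g(d, w) = 16 + d
v(y, r) = y + 12*r² (v(y, r) = y + 3*(4*r²) = y + 12*r²)
1/(v(g(-5, 3), (-13)²) + 72819) = 1/(((16 - 5) + 12*((-13)²)²) + 72819) = 1/((11 + 12*169²) + 72819) = 1/((11 + 12*28561) + 72819) = 1/((11 + 342732) + 72819) = 1/(342743 + 72819) = 1/415562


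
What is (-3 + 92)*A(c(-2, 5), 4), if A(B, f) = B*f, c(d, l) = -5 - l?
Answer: -3560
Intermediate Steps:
(-3 + 92)*A(c(-2, 5), 4) = (-3 + 92)*((-5 - 1*5)*4) = 89*((-5 - 5)*4) = 89*(-10*4) = 89*(-40) = -3560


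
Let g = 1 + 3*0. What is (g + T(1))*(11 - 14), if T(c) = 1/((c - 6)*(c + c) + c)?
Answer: -8/3 ≈ -2.6667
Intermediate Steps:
g = 1 (g = 1 + 0 = 1)
T(c) = 1/(c + 2*c*(-6 + c)) (T(c) = 1/((-6 + c)*(2*c) + c) = 1/(2*c*(-6 + c) + c) = 1/(c + 2*c*(-6 + c)))
(g + T(1))*(11 - 14) = (1 + 1/(1*(-11 + 2*1)))*(11 - 14) = (1 + 1/(-11 + 2))*(-3) = (1 + 1/(-9))*(-3) = (1 + 1*(-1/9))*(-3) = (1 - 1/9)*(-3) = (8/9)*(-3) = -8/3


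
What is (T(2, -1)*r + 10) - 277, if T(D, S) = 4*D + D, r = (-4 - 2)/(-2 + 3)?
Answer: -327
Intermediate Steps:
r = -6 (r = -6/1 = -6*1 = -6)
T(D, S) = 5*D
(T(2, -1)*r + 10) - 277 = ((5*2)*(-6) + 10) - 277 = (10*(-6) + 10) - 277 = (-60 + 10) - 277 = -50 - 277 = -327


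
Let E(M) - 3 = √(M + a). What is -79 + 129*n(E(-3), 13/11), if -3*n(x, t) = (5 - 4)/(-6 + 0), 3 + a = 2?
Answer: -431/6 ≈ -71.833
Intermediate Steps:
a = -1 (a = -3 + 2 = -1)
E(M) = 3 + √(-1 + M) (E(M) = 3 + √(M - 1) = 3 + √(-1 + M))
n(x, t) = 1/18 (n(x, t) = -(5 - 4)/(3*(-6 + 0)) = -1/(3*(-6)) = -(-1)/(3*6) = -⅓*(-⅙) = 1/18)
-79 + 129*n(E(-3), 13/11) = -79 + 129*(1/18) = -79 + 43/6 = -431/6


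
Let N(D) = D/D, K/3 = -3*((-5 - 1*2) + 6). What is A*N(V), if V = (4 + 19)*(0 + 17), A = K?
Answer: 9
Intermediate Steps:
K = 9 (K = 3*(-3*((-5 - 1*2) + 6)) = 3*(-3*((-5 - 2) + 6)) = 3*(-3*(-7 + 6)) = 3*(-3*(-1)) = 3*3 = 9)
A = 9
V = 391 (V = 23*17 = 391)
N(D) = 1
A*N(V) = 9*1 = 9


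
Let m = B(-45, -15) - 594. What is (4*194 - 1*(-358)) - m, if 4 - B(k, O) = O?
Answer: 1709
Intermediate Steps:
B(k, O) = 4 - O
m = -575 (m = (4 - 1*(-15)) - 594 = (4 + 15) - 594 = 19 - 594 = -575)
(4*194 - 1*(-358)) - m = (4*194 - 1*(-358)) - 1*(-575) = (776 + 358) + 575 = 1134 + 575 = 1709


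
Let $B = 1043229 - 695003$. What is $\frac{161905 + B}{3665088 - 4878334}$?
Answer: $- \frac{510131}{1213246} \approx -0.42047$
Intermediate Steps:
$B = 348226$ ($B = 1043229 - 695003 = 348226$)
$\frac{161905 + B}{3665088 - 4878334} = \frac{161905 + 348226}{3665088 - 4878334} = \frac{510131}{-1213246} = 510131 \left(- \frac{1}{1213246}\right) = - \frac{510131}{1213246}$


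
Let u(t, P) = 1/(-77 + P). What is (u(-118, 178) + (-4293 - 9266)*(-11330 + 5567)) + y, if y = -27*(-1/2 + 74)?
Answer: 15783983567/202 ≈ 7.8138e+7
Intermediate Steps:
y = -3969/2 (y = -27*(-1*½ + 74) = -27*(-½ + 74) = -27*147/2 = -3969/2 ≈ -1984.5)
(u(-118, 178) + (-4293 - 9266)*(-11330 + 5567)) + y = (1/(-77 + 178) + (-4293 - 9266)*(-11330 + 5567)) - 3969/2 = (1/101 - 13559*(-5763)) - 3969/2 = (1/101 + 78140517) - 3969/2 = 7892192218/101 - 3969/2 = 15783983567/202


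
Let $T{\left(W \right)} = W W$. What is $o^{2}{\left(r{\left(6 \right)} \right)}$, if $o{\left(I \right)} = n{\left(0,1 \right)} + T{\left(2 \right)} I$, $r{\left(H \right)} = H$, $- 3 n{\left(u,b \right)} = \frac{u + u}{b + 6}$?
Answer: $576$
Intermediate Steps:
$n{\left(u,b \right)} = - \frac{2 u}{3 \left(6 + b\right)}$ ($n{\left(u,b \right)} = - \frac{\left(u + u\right) \frac{1}{b + 6}}{3} = - \frac{2 u \frac{1}{6 + b}}{3} = - \frac{2 u}{3 \left(6 + b\right)}$)
$T{\left(W \right)} = W^{2}$
$o{\left(I \right)} = 4 I$ ($o{\left(I \right)} = \left(-2\right) 0 \frac{1}{18 + 3 \cdot 1} + 2^{2} I = \left(-2\right) 0 \frac{1}{18 + 3} + 4 I = \left(-2\right) 0 \cdot \frac{1}{21} + 4 I = 0 + 4 I = 4 I$)
$o^{2}{\left(r{\left(6 \right)} \right)} = \left(4 \cdot 6\right)^{2} = 24^{2} = 576$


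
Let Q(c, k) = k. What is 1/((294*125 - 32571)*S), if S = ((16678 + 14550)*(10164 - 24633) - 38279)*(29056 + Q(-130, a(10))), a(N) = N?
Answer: -1/54887963672561754 ≈ -1.8219e-17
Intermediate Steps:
S = -13134233948926 (S = ((16678 + 14550)*(10164 - 24633) - 38279)*(29056 + 10) = (31228*(-14469) - 38279)*29066 = (-451837932 - 38279)*29066 = -451876211*29066 = -13134233948926)
1/((294*125 - 32571)*S) = 1/((294*125 - 32571)*(-13134233948926)) = -1/13134233948926/(36750 - 32571) = -1/13134233948926/4179 = (1/4179)*(-1/13134233948926) = -1/54887963672561754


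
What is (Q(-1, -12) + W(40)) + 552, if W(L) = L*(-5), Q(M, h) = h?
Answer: 340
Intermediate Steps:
W(L) = -5*L
(Q(-1, -12) + W(40)) + 552 = (-12 - 5*40) + 552 = (-12 - 200) + 552 = -212 + 552 = 340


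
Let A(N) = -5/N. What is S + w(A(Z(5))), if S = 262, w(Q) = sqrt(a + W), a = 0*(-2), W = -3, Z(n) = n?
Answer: 262 + I*sqrt(3) ≈ 262.0 + 1.732*I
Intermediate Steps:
a = 0
w(Q) = I*sqrt(3) (w(Q) = sqrt(0 - 3) = sqrt(-3) = I*sqrt(3))
S + w(A(Z(5))) = 262 + I*sqrt(3)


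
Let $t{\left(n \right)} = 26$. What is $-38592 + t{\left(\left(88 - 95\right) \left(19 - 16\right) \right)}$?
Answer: $-38566$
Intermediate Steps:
$-38592 + t{\left(\left(88 - 95\right) \left(19 - 16\right) \right)} = -38592 + 26 = -38566$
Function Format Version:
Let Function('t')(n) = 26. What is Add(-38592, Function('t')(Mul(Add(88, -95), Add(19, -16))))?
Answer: -38566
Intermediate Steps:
Add(-38592, Function('t')(Mul(Add(88, -95), Add(19, -16)))) = Add(-38592, 26) = -38566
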